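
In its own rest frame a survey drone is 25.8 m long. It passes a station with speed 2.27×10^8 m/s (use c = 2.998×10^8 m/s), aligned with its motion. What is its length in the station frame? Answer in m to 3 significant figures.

β = v/c = 2.27×10^8 / 2.998×10^8 = 0.75717
γ = 1/√(1 − 0.75717²) = 1.5309
Length contraction: L = L₀/γ = 25.8/1.5309 = 16.9 m

L ≈ 16.9 m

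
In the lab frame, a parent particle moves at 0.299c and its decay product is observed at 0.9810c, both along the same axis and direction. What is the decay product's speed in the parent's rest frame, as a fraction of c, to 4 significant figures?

Inverse velocity addition: u' = (u − v)/(1 − uv/c²)
= (0.9810 − 0.299)/(1 − 0.9810×0.299) = 0.6820/0.706681 = 0.9651

u' ≈ 0.9651c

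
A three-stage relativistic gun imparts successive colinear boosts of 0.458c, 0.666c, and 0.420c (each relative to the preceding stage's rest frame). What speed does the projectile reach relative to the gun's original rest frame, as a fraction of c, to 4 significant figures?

u ≈ 0.9409c

Compose boost 2: (0.666 + 0.458)/(1 + 0.666×0.458) = 1.124/1.30503 = 0.861284
Compose boost 3: (0.420 + 0.861284)/(1 + 0.420×0.861284) = 1.28128/1.36174 = 0.9409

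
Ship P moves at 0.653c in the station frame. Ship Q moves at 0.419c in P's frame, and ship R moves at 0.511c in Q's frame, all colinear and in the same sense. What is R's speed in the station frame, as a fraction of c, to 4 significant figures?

Compose boost 2: (0.419 + 0.653)/(1 + 0.419×0.653) = 1.072/1.27361 = 0.841704
Compose boost 3: (0.511 + 0.841704)/(1 + 0.511×0.841704) = 1.35270/1.43011 = 0.9459

u ≈ 0.9459c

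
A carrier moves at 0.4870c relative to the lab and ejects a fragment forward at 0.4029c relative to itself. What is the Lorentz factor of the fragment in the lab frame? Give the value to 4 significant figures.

u_lab = (0.4029 + 0.4870)/(1 + 0.4029×0.4870) = 0.88990/1.196212 = 0.7439315
γ = 1/√(1 − 0.7439315²) = 1.496

γ ≈ 1.496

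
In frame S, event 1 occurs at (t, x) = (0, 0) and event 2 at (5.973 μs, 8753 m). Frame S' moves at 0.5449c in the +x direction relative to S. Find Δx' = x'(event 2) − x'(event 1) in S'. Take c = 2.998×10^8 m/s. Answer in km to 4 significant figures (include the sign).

γ = 1/√(1 − 0.5449²) = 1.19260
Δx' = γ(Δx − vΔt) = 1.19260 × (8753 m − 0.5449×(2.998×10^8 m/s)×5.973×10^-6 s)
= 1.19260 × (7777.24 m) = 9.275 km

Δx' ≈ 9.275 km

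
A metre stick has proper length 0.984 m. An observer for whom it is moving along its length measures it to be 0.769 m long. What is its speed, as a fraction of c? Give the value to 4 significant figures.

β ≈ 0.6239

γ = L₀/L = 0.984/0.769 = 1.27958
β = √(1 − 1/γ²) = 0.6239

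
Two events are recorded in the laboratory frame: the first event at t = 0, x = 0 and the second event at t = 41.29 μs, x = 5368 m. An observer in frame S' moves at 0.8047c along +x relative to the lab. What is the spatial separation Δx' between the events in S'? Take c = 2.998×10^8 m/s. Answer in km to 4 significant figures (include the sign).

Δx' ≈ -7.737 km

γ = 1/√(1 − 0.8047²) = 1.68440
Δx' = γ(Δx − vΔt) = 1.68440 × (5368 m − 0.8047×(2.998×10^8 m/s)×41.29×10^-6 s)
= 1.68440 × (-4593.17 m) = -7.737 km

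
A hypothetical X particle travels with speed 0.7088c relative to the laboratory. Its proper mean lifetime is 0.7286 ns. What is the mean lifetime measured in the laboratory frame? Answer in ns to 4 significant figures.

γ = 1/√(1 − 0.7088²) = 1.41762
Time dilation: Δt = γτ₀ = 1.41762 × 0.7286 ns = 1.033 ns

Δt ≈ 1.033 ns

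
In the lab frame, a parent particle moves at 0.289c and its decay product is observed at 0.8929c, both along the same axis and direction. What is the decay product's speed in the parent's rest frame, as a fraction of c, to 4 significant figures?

Inverse velocity addition: u' = (u − v)/(1 − uv/c²)
= (0.8929 − 0.289)/(1 − 0.8929×0.289) = 0.6039/0.741952 = 0.8139

u' ≈ 0.8139c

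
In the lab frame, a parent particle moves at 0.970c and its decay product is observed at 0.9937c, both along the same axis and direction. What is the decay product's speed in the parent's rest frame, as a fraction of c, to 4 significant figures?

u' ≈ 0.6563c

Inverse velocity addition: u' = (u − v)/(1 − uv/c²)
= (0.9937 − 0.970)/(1 − 0.9937×0.970) = 0.02370/0.0361110 = 0.6563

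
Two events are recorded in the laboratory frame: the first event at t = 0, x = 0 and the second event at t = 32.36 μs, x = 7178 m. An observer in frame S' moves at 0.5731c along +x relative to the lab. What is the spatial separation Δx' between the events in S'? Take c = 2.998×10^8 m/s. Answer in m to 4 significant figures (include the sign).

Δx' ≈ 1974 m

γ = 1/√(1 − 0.5731²) = 1.22028
Δx' = γ(Δx − vΔt) = 1.22028 × (7178 m − 0.5731×(2.998×10^8 m/s)×32.36×10^-6 s)
= 1.22028 × (1618.05 m) = 1974 m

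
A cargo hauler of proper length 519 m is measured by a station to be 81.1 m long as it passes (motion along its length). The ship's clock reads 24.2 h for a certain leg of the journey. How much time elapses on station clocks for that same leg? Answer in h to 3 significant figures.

Length contraction ⇒ γ = L₀/L = 519/81.1 = 6.3995
Time dilation: Δt = γτ₀ = 6.3995 × 24.2 h = 155 h

Δt ≈ 155 h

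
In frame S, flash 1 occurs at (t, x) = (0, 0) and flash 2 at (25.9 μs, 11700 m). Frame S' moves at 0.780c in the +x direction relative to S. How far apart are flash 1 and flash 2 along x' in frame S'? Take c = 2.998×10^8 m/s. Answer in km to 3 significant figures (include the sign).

γ = 1/√(1 − 0.780²) = 1.5980
Δx' = γ(Δx − vΔt) = 1.5980 × (11700 m − 0.780×(2.998×10^8 m/s)×25.9×10^-6 s)
= 1.5980 × (5643.4 m) = 9.02 km

Δx' ≈ 9.02 km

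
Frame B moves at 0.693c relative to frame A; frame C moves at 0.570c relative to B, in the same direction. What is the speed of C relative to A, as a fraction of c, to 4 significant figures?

Compose boost 2: (0.570 + 0.693)/(1 + 0.570×0.693) = 1.263/1.39501 = 0.9054

u ≈ 0.9054c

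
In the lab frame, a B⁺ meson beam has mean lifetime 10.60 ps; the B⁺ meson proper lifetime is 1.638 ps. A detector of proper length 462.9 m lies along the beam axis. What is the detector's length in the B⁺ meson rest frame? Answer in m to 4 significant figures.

L ≈ 71.53 m

Time dilation ⇒ γ = Δt/τ₀ = 10.60/1.638 = 6.47131
Length contraction: L = L₀/γ = 462.9/6.47131 = 71.53 m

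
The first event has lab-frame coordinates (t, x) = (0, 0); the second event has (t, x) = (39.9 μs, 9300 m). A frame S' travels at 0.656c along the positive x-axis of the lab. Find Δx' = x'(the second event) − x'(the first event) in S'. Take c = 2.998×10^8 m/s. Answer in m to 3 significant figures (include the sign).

γ = 1/√(1 − 0.656²) = 1.3249
Δx' = γ(Δx − vΔt) = 1.3249 × (9300 m − 0.656×(2.998×10^8 m/s)×39.9×10^-6 s)
= 1.3249 × (1452.9 m) = 1930 m

Δx' ≈ 1930 m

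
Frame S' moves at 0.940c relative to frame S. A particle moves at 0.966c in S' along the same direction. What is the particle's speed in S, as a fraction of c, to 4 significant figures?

u ≈ 0.9989c

Relativistic velocity addition: u = (u' + v)/(1 + u'v/c²)
= (0.966 + 0.940)/(1 + 0.966×0.940) = 1.906/1.90804 = 0.9989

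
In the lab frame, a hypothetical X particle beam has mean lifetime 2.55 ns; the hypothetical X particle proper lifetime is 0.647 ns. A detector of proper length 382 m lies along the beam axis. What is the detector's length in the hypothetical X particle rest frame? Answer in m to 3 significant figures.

Time dilation ⇒ γ = Δt/τ₀ = 2.55/0.647 = 3.9413
Length contraction: L = L₀/γ = 382/3.9413 = 96.9 m

L ≈ 96.9 m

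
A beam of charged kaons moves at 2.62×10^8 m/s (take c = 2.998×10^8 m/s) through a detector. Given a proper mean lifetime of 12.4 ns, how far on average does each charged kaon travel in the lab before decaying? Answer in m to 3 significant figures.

β = v/c = 2.62×10^8 / 2.998×10^8 = 0.87392
γ = 1/√(1 − 0.87392²) = 2.0573
Dilated lifetime: Δt = γτ₀ = 2.0573 × 12.4 ns = 25.510 ns
d = vΔt = 0.87392c × 25.510 ns = 2.6200×10^8 m/s × 2.5510×10^-8 s = 6.68 m

d ≈ 6.68 m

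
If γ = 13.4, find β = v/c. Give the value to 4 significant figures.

β ≈ 0.9972

β = √(1 − 1/γ²) = √(1 − 1/13.4²) = √(0.994431) = 0.9972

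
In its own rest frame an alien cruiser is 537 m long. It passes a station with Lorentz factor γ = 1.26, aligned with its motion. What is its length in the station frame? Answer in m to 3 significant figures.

γ = 1.26 (given)
Length contraction: L = L₀/γ = 537/1.26 = 426 m

L ≈ 426 m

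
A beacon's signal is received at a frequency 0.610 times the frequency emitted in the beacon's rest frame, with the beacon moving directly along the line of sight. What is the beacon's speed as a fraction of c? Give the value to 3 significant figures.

β ≈ 0.458

f_obs/f_src = √((1−β)/(1+β)) = 0.610  ⇒  (1−β)/(1+β) = 0.37210
β = |1 − D²|/(1 + D²) = |1 − 0.37210|/(1 + 0.37210) = 0.458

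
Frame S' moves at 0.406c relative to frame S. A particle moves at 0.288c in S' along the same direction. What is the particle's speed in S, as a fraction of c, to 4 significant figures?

Relativistic velocity addition: u = (u' + v)/(1 + u'v/c²)
= (0.288 + 0.406)/(1 + 0.288×0.406) = 0.6940/1.11693 = 0.6213

u ≈ 0.6213c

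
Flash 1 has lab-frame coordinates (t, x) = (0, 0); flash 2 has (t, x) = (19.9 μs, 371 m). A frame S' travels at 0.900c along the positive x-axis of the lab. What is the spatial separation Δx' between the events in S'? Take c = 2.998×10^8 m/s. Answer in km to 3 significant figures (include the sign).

γ = 1/√(1 − 0.900²) = 2.2942
Δx' = γ(Δx − vΔt) = 2.2942 × (371 m − 0.900×(2.998×10^8 m/s)×19.9×10^-6 s)
= 2.2942 × (-4998.4 m) = -11.5 km

Δx' ≈ -11.5 km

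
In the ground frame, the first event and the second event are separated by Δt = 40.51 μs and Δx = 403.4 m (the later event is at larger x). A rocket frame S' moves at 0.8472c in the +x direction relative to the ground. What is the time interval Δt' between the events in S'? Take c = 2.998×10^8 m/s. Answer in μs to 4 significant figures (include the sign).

Δt' ≈ 74.10 μs

γ = 1/√(1 − 0.8472²) = 1.88227
Δt' = γ(Δt − vΔx/c²) = 1.88227 × (40.51 μs − 0.8472×403.4 m / (2.998×10^8 m/s))
= 1.88227 × (39.3700 μs) = 74.10 μs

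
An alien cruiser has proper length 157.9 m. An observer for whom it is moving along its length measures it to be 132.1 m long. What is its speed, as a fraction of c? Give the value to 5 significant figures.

β ≈ 0.54781

γ = L₀/L = 157.9/132.1 = 1.195307
β = √(1 − 1/γ²) = 0.54781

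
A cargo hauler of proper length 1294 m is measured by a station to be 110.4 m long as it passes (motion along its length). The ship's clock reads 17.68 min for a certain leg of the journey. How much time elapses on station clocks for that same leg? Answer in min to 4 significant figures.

Δt ≈ 207.2 min

Length contraction ⇒ γ = L₀/L = 1294/110.4 = 11.7210
Time dilation: Δt = γτ₀ = 11.7210 × 17.68 min = 207.2 min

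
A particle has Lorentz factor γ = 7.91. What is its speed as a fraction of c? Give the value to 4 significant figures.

β = √(1 − 1/γ²) = √(1 − 1/7.91²) = √(0.984017) = 0.9920

β ≈ 0.9920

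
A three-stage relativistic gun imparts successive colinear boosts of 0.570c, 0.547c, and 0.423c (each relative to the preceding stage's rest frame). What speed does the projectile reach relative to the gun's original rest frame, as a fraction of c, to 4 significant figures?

u ≈ 0.9370c

Compose boost 2: (0.547 + 0.570)/(1 + 0.547×0.570) = 1.117/1.31179 = 0.851508
Compose boost 3: (0.423 + 0.851508)/(1 + 0.423×0.851508) = 1.27451/1.36019 = 0.9370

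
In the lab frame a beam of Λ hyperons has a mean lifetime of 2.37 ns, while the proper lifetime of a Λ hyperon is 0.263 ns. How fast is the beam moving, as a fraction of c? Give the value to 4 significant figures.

γ = Δt/τ₀ = 2.37/0.263 = 9.01141
β = √(1 − 1/γ²) = √(1 − 1/9.01141²) = 0.9938

β ≈ 0.9938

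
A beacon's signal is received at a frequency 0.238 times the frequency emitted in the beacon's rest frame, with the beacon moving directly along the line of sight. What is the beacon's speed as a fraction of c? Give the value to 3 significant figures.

f_obs/f_src = √((1−β)/(1+β)) = 0.238  ⇒  (1−β)/(1+β) = 0.056644
β = |1 − D²|/(1 + D²) = |1 − 0.056644|/(1 + 0.056644) = 0.893

β ≈ 0.893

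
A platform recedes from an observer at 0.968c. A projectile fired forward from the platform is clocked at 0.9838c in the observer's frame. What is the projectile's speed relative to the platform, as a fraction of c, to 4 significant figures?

u' ≈ 0.3314c

Inverse velocity addition: u' = (u − v)/(1 − uv/c²)
= (0.9838 − 0.968)/(1 − 0.9838×0.968) = 0.01580/0.0476816 = 0.3314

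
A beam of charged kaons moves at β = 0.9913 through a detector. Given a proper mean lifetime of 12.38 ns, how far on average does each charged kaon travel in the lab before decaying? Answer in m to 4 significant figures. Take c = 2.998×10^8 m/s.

d ≈ 27.95 m

γ = 1/√(1 − 0.9913²) = 7.59752
Dilated lifetime: Δt = γτ₀ = 7.59752 × 12.38 ns = 94.0573 ns
d = vΔt = 0.9913c × 94.0573 ns = 2.97192×10^8 m/s × 9.40573×10^-8 s = 27.95 m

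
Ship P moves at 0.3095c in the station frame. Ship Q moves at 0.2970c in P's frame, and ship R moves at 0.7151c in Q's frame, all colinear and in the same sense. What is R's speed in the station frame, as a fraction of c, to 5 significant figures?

Compose boost 2: (0.2970 + 0.3095)/(1 + 0.2970×0.3095) = 0.60650/1.091921 = 0.5554429
Compose boost 3: (0.7151 + 0.5554429)/(1 + 0.7151×0.5554429) = 1.270543/1.397197 = 0.90935

u ≈ 0.90935c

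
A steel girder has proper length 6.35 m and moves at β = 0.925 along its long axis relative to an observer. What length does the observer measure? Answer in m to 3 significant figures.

L ≈ 2.41 m

γ = 1/√(1 − 0.925²) = 2.6318
Length contraction: L = L₀/γ = 6.35/2.6318 = 2.41 m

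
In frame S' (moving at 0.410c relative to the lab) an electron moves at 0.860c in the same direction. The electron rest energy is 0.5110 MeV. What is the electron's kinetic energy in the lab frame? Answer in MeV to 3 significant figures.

K ≈ 0.974 MeV

u_lab = (0.860 + 0.410)/(1 + 0.860×0.410) = 0.938932
γ = 1/√(1 − 0.938932²) = 2.9061
K = (γ − 1)m₀c² = (2.9061 − 1) × 0.5110 = 1.9061 × 0.5110 = 0.974 MeV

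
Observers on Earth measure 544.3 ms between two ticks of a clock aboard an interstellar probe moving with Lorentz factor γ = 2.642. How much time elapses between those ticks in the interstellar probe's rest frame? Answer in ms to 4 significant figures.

γ = 2.642 (given)
Proper time: τ₀ = Δt/γ = 544.3/2.642 = 206.0 ms

τ₀ ≈ 206.0 ms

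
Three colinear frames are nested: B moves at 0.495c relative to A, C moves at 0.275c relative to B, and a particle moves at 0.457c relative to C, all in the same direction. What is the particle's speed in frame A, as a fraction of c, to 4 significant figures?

Compose boost 2: (0.275 + 0.495)/(1 + 0.275×0.495) = 0.7700/1.13613 = 0.677742
Compose boost 3: (0.457 + 0.677742)/(1 + 0.457×0.677742) = 1.13474/1.30973 = 0.8664

u ≈ 0.8664c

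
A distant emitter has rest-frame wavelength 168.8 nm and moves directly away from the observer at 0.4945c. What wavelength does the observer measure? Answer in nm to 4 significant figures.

Relativistic Doppler: λ_obs = λ_src √((1+β)/(1−β))
= 168.8 × √(1.49450/0.505500) = 168.8 × 1.71944 = 290.2 nm

λ_obs ≈ 290.2 nm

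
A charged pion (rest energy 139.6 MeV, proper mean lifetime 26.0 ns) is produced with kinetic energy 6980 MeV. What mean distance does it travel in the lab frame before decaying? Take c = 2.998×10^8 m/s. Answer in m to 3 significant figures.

γ = 1 + K/(m₀c²) = 1 + 6980/139.6 = 51.000
β = √(1 − 1/γ²) = 0.99981
Dilated lifetime: γτ₀ = 51.000 × 26.0 ns = 1326.0 ns
d = βc·γτ₀ = 0.99981 × (2.998×10^8 m/s) × 1.3260×10^-6 s = 397 m

d ≈ 397 m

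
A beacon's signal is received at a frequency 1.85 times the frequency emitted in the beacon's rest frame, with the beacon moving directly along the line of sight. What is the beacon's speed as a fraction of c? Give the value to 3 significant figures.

β ≈ 0.548

f_obs/f_src = √((1+β)/(1−β)) = 1.85  ⇒  (1+β)/(1−β) = 3.4225
β = |1 − D²|/(1 + D²) = |1 − 3.4225|/(1 + 3.4225) = 0.548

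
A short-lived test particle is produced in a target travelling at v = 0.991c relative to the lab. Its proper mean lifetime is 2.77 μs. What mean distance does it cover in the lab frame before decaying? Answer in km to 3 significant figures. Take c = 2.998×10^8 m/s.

γ = 1/√(1 − 0.991²) = 7.4704
Dilated lifetime: Δt = γτ₀ = 7.4704 × 2.77 μs = 20.693 μs
d = vΔt = 0.991c × 20.693 μs = 2.9710×10^8 m/s × 2.0693×10^-5 s = 6.15 km

d ≈ 6.15 km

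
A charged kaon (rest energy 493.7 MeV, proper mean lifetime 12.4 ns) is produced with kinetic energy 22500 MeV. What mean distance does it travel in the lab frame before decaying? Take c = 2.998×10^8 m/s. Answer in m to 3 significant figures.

γ = 1 + K/(m₀c²) = 1 + 22500/493.7 = 46.574
β = √(1 − 1/γ²) = 0.99977
Dilated lifetime: γτ₀ = 46.574 × 12.4 ns = 577.52 ns
d = βc·γτ₀ = 0.99977 × (2.998×10^8 m/s) × 5.7752×10^-7 s = 173 m

d ≈ 173 m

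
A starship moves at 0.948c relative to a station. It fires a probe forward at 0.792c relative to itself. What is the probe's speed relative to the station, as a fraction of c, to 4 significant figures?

Relativistic velocity addition: u = (u' + v)/(1 + u'v/c²)
= (0.792 + 0.948)/(1 + 0.792×0.948) = 1.740/1.75082 = 0.9938

u ≈ 0.9938c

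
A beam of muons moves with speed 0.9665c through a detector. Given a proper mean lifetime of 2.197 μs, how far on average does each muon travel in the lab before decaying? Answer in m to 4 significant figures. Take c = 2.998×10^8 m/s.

γ = 1/√(1 − 0.9665²) = 3.89610
Dilated lifetime: Δt = γτ₀ = 3.89610 × 2.197 μs = 8.55974 μs
d = vΔt = 0.9665c × 8.55974 μs = 2.89757×10^8 m/s × 8.55974×10^-6 s = 2480 m

d ≈ 2480 m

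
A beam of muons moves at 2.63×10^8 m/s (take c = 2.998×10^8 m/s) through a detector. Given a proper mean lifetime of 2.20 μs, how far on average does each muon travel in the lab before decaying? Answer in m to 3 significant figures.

β = v/c = 2.63×10^8 / 2.998×10^8 = 0.87725
γ = 1/√(1 − 0.87725²) = 2.0832
Dilated lifetime: Δt = γτ₀ = 2.0832 × 2.20 μs = 4.5830 μs
d = vΔt = 0.87725c × 4.5830 μs = 2.6300×10^8 m/s × 4.5830×10^-6 s = 1210 m

d ≈ 1210 m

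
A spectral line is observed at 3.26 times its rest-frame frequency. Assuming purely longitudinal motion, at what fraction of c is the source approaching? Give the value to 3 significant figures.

f_obs/f_src = √((1+β)/(1−β)) = 3.26  ⇒  (1+β)/(1−β) = 10.628
β = |1 − D²|/(1 + D²) = |1 − 10.628|/(1 + 10.628) = 0.828

β ≈ 0.828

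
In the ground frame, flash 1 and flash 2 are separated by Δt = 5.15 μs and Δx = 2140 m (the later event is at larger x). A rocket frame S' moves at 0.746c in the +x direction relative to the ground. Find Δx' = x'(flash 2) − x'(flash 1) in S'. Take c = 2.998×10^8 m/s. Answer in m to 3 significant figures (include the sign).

γ = 1/√(1 − 0.746²) = 1.5016
Δx' = γ(Δx − vΔt) = 1.5016 × (2140 m − 0.746×(2.998×10^8 m/s)×5.15×10^-6 s)
= 1.5016 × (988.20 m) = 1480 m

Δx' ≈ 1480 m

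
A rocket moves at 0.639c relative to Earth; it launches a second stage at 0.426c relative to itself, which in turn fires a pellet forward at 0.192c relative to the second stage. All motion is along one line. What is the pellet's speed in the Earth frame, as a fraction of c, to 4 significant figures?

Compose boost 2: (0.426 + 0.639)/(1 + 0.426×0.639) = 1.065/1.27221 = 0.837123
Compose boost 3: (0.192 + 0.837123)/(1 + 0.192×0.837123) = 1.02912/1.16073 = 0.8866

u ≈ 0.8866c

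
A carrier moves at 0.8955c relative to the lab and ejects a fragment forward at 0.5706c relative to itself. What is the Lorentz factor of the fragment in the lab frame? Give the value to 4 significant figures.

γ ≈ 4.134

u_lab = (0.5706 + 0.8955)/(1 + 0.5706×0.8955) = 1.4661/1.510972 = 0.9703024
γ = 1/√(1 − 0.9703024²) = 4.134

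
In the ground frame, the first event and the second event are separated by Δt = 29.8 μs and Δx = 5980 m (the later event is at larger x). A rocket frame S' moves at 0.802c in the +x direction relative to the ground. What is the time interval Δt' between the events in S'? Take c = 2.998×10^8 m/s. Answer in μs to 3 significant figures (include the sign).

γ = 1/√(1 − 0.802²) = 1.6741
Δt' = γ(Δt − vΔx/c²) = 1.6741 × (29.8 μs − 0.802×5980 m / (2.998×10^8 m/s))
= 1.6741 × (13.803 μs) = 23.1 μs

Δt' ≈ 23.1 μs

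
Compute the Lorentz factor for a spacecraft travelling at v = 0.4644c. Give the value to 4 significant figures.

γ ≈ 1.129

γ = 1/√(1 − β²) = 1/√(1 − 0.4644²) = 1/√(0.784333) = 1.129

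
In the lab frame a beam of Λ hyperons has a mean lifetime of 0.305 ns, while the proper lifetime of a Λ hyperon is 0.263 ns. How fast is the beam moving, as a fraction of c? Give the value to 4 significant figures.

β ≈ 0.5064

γ = Δt/τ₀ = 0.305/0.263 = 1.15970
β = √(1 − 1/γ²) = √(1 − 1/1.15970²) = 0.5064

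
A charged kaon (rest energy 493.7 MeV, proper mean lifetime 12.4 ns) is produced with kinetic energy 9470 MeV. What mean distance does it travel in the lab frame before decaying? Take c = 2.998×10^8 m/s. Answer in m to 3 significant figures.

γ = 1 + K/(m₀c²) = 1 + 9470/493.7 = 20.182
β = √(1 − 1/γ²) = 0.99877
Dilated lifetime: γτ₀ = 20.182 × 12.4 ns = 250.25 ns
d = βc·γτ₀ = 0.99877 × (2.998×10^8 m/s) × 2.5025×10^-7 s = 74.9 m

d ≈ 74.9 m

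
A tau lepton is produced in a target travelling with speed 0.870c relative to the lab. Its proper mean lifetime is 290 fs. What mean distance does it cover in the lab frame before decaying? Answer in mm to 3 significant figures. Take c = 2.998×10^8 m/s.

γ = 1/√(1 − 0.870²) = 2.0282
Dilated lifetime: Δt = γτ₀ = 2.0282 × 290 fs = 588.17 fs
d = vΔt = 0.870c × 588.17 fs = 2.6083×10^8 m/s × 5.8817×10^-13 s = 0.153 mm

d ≈ 0.153 mm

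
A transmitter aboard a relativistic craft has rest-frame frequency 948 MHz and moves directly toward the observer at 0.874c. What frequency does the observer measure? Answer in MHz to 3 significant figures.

Relativistic Doppler: f_obs = f_src √((1+β)/(1−β))
= 948 × √(1.8740/0.12600) = 948 × 3.8566 = 3660 MHz

f_obs ≈ 3660 MHz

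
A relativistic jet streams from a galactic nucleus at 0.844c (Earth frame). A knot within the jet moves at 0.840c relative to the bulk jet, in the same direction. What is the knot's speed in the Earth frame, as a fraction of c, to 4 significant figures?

u ≈ 0.9854c

Relativistic velocity addition: u = (u' + v)/(1 + u'v/c²)
= (0.840 + 0.844)/(1 + 0.840×0.844) = 1.684/1.70896 = 0.9854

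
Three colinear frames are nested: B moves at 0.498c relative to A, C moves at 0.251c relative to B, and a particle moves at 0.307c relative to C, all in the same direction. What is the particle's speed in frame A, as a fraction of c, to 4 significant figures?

Compose boost 2: (0.251 + 0.498)/(1 + 0.251×0.498) = 0.7490/1.12500 = 0.665779
Compose boost 3: (0.307 + 0.665779)/(1 + 0.307×0.665779) = 0.972779/1.20439 = 0.8077

u ≈ 0.8077c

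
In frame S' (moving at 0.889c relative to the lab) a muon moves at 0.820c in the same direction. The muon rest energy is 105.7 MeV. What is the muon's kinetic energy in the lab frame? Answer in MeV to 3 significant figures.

u_lab = (0.820 + 0.889)/(1 + 0.820×0.889) = 0.988444
γ = 1/√(1 − 0.988444²) = 6.5969
K = (γ − 1)m₀c² = (6.5969 − 1) × 105.7 = 5.5969 × 105.7 = 592 MeV

K ≈ 592 MeV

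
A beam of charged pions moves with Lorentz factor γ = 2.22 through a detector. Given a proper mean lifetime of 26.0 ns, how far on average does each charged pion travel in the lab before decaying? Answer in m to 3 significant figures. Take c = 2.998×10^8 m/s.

d ≈ 15.4 m

β = √(1 − 1/γ²) = √(1 − 1/2.22²) = 0.89280
Dilated lifetime: Δt = γτ₀ = 2.22 × 26.0 ns = 57.720 ns
d = vΔt = 0.89280c × 57.720 ns = 2.6766×10^8 m/s × 5.7720×10^-8 s = 15.4 m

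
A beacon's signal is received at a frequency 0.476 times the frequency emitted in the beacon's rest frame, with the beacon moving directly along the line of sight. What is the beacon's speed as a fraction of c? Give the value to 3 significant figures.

f_obs/f_src = √((1−β)/(1+β)) = 0.476  ⇒  (1−β)/(1+β) = 0.22658
β = |1 − D²|/(1 + D²) = |1 − 0.22658|/(1 + 0.22658) = 0.631

β ≈ 0.631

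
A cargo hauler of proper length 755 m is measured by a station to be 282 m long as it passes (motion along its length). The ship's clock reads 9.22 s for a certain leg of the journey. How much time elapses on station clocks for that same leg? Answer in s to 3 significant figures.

Δt ≈ 24.7 s

Length contraction ⇒ γ = L₀/L = 755/282 = 2.6773
Time dilation: Δt = γτ₀ = 2.6773 × 9.22 s = 24.7 s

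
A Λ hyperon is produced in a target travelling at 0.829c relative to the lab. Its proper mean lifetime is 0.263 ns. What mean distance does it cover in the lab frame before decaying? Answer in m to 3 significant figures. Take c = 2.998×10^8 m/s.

γ = 1/√(1 − 0.829²) = 1.7881
Dilated lifetime: Δt = γτ₀ = 1.7881 × 0.263 ns = 0.47027 ns
d = vΔt = 0.829c × 0.47027 ns = 2.4853×10^8 m/s × 4.7027×10^-10 s = 0.117 m

d ≈ 0.117 m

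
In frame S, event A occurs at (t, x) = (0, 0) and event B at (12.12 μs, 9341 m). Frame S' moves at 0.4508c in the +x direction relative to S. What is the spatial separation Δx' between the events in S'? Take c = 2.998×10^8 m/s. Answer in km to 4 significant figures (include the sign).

Δx' ≈ 8.630 km

γ = 1/√(1 − 0.4508²) = 1.12029
Δx' = γ(Δx − vΔt) = 1.12029 × (9341 m − 0.4508×(2.998×10^8 m/s)×12.12×10^-6 s)
= 1.12029 × (7702.98 m) = 8.630 km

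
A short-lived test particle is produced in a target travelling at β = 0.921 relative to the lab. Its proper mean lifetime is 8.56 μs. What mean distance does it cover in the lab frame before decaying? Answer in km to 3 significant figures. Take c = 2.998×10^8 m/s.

γ = 1/√(1 − 0.921²) = 2.5670
Dilated lifetime: Δt = γτ₀ = 2.5670 × 8.56 μs = 21.973 μs
d = vΔt = 0.921c × 21.973 μs = 2.7612×10^8 m/s × 2.1973×10^-5 s = 6.07 km

d ≈ 6.07 km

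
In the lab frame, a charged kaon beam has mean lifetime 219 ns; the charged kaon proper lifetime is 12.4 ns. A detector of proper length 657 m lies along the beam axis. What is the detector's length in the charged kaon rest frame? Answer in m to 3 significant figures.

L ≈ 37.2 m

Time dilation ⇒ γ = Δt/τ₀ = 219/12.4 = 17.661
Length contraction: L = L₀/γ = 657/17.661 = 37.2 m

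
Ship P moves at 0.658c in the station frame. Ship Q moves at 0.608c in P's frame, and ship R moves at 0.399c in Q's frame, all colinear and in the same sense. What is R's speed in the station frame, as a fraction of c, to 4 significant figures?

u ≈ 0.9577c

Compose boost 2: (0.608 + 0.658)/(1 + 0.608×0.658) = 1.266/1.40006 = 0.904244
Compose boost 3: (0.399 + 0.904244)/(1 + 0.399×0.904244) = 1.30324/1.36079 = 0.9577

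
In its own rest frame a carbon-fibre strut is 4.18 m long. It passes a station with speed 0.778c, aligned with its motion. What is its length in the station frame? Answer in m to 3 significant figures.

γ = 1/√(1 − 0.778²) = 1.5917
Length contraction: L = L₀/γ = 4.18/1.5917 = 2.63 m

L ≈ 2.63 m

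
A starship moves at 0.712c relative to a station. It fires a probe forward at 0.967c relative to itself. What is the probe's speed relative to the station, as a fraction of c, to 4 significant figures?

Relativistic velocity addition: u = (u' + v)/(1 + u'v/c²)
= (0.967 + 0.712)/(1 + 0.967×0.712) = 1.679/1.68850 = 0.9944

u ≈ 0.9944c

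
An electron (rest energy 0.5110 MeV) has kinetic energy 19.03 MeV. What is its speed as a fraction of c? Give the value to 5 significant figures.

γ = 1 + K/(m₀c²) = 1 + 19.03/0.5110 = 38.24070
β = √(1 − 1/γ²) = 0.99966

β ≈ 0.99966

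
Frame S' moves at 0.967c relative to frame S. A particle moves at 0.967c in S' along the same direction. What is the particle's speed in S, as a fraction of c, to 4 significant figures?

u ≈ 0.9994c

Relativistic velocity addition: u = (u' + v)/(1 + u'v/c²)
= (0.967 + 0.967)/(1 + 0.967×0.967) = 1.934/1.93509 = 0.9994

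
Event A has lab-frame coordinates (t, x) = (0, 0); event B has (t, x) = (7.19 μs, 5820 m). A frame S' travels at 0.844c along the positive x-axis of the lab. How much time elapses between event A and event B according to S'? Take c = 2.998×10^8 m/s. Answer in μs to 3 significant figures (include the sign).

γ = 1/√(1 − 0.844²) = 1.8645
Δt' = γ(Δt − vΔx/c²) = 1.8645 × (7.19 μs − 0.844×5820 m / (2.998×10^8 m/s))
= 1.8645 × (-9.1945 μs) = -17.1 μs

Δt' ≈ -17.1 μs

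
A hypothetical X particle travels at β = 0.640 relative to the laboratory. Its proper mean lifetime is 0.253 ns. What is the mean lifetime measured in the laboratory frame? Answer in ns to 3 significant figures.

γ = 1/√(1 − 0.640²) = 1.3014
Time dilation: Δt = γτ₀ = 1.3014 × 0.253 ns = 0.329 ns

Δt ≈ 0.329 ns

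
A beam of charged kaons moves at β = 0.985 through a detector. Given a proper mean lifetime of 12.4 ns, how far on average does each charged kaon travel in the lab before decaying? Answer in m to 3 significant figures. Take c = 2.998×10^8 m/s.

d ≈ 21.2 m

γ = 1/√(1 − 0.985²) = 5.7953
Dilated lifetime: Δt = γτ₀ = 5.7953 × 12.4 ns = 71.861 ns
d = vΔt = 0.985c × 71.861 ns = 2.9530×10^8 m/s × 7.1861×10^-8 s = 21.2 m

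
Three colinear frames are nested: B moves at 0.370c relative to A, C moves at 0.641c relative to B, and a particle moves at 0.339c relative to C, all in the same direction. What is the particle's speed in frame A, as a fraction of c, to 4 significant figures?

u ≈ 0.9054c

Compose boost 2: (0.641 + 0.370)/(1 + 0.641×0.370) = 1.011/1.23717 = 0.817188
Compose boost 3: (0.339 + 0.817188)/(1 + 0.339×0.817188) = 1.15619/1.27703 = 0.9054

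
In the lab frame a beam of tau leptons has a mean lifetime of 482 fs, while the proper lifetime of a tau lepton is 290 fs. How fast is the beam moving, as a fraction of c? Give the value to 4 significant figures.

γ = Δt/τ₀ = 482/290 = 1.66207
β = √(1 − 1/γ²) = √(1 − 1/1.66207²) = 0.7988

β ≈ 0.7988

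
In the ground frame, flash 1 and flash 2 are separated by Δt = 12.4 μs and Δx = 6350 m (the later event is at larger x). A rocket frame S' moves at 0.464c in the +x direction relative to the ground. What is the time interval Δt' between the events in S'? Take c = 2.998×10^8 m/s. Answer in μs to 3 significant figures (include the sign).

Δt' ≈ 2.90 μs

γ = 1/√(1 − 0.464²) = 1.1289
Δt' = γ(Δt − vΔx/c²) = 1.1289 × (12.4 μs − 0.464×6350 m / (2.998×10^8 m/s))
= 1.1289 × (2.5721 μs) = 2.90 μs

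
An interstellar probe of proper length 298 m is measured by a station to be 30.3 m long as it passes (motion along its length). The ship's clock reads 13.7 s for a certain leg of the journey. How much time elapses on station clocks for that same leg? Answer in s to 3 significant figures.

Δt ≈ 135 s

Length contraction ⇒ γ = L₀/L = 298/30.3 = 9.8350
Time dilation: Δt = γτ₀ = 9.8350 × 13.7 s = 135 s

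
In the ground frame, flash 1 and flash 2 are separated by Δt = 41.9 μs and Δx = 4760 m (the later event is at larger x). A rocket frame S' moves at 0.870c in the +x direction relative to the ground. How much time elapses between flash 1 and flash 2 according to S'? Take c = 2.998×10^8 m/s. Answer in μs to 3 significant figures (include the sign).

γ = 1/√(1 − 0.870²) = 2.0282
Δt' = γ(Δt − vΔx/c²) = 2.0282 × (41.9 μs − 0.870×4760 m / (2.998×10^8 m/s))
= 2.0282 × (28.087 μs) = 57.0 μs

Δt' ≈ 57.0 μs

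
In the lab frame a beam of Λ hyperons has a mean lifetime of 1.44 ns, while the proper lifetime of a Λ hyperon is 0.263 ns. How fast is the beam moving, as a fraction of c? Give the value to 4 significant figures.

β ≈ 0.9832

γ = Δt/τ₀ = 1.44/0.263 = 5.47529
β = √(1 − 1/γ²) = √(1 − 1/5.47529²) = 0.9832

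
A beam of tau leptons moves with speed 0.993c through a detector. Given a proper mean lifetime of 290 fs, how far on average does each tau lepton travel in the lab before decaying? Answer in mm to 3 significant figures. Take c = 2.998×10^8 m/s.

γ = 1/√(1 − 0.993²) = 8.4664
Dilated lifetime: Δt = γτ₀ = 8.4664 × 290 fs = 2455.2 fs
d = vΔt = 0.993c × 2455.2 fs = 2.9770×10^8 m/s × 2.4552×10^-12 s = 0.731 mm

d ≈ 0.731 mm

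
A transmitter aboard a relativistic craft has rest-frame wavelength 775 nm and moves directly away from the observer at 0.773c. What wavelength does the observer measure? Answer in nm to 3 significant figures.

Relativistic Doppler: λ_obs = λ_src √((1+β)/(1−β))
= 775 × √(1.7730/0.22700) = 775 × 2.7947 = 2170 nm

λ_obs ≈ 2170 nm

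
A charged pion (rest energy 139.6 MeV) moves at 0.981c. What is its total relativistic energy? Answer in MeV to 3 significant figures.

γ = 1/√(1 − 0.981²) = 5.1544
E = γm₀c² = 5.1544 × 139.6 MeV = 720 MeV

E ≈ 720 MeV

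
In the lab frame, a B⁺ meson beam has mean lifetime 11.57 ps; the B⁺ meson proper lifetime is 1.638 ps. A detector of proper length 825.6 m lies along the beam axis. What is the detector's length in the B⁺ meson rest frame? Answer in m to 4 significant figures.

L ≈ 116.9 m

Time dilation ⇒ γ = Δt/τ₀ = 11.57/1.638 = 7.06349
Length contraction: L = L₀/γ = 825.6/7.06349 = 116.9 m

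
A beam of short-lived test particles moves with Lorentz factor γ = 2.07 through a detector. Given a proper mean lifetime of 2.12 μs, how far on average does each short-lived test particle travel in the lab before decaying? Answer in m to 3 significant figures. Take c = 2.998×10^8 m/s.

d ≈ 1150 m

β = √(1 − 1/γ²) = √(1 − 1/2.07²) = 0.87557
Dilated lifetime: Δt = γτ₀ = 2.07 × 2.12 μs = 4.3884 μs
d = vΔt = 0.87557c × 4.3884 μs = 2.6250×10^8 m/s × 4.3884×10^-6 s = 1150 m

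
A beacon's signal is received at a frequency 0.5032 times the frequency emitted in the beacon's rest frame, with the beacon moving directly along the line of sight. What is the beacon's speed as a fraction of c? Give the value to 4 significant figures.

f_obs/f_src = √((1−β)/(1+β)) = 0.5032  ⇒  (1−β)/(1+β) = 0.253210
β = |1 − D²|/(1 + D²) = |1 − 0.253210|/(1 + 0.253210) = 0.5959

β ≈ 0.5959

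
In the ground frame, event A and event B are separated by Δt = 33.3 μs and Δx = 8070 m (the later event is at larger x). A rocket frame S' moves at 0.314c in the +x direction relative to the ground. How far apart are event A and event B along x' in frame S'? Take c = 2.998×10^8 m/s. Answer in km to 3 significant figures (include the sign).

γ = 1/√(1 − 0.314²) = 1.0533
Δx' = γ(Δx − vΔt) = 1.0533 × (8070 m − 0.314×(2.998×10^8 m/s)×33.3×10^-6 s)
= 1.0533 × (4935.2 m) = 5.20 km

Δx' ≈ 5.20 km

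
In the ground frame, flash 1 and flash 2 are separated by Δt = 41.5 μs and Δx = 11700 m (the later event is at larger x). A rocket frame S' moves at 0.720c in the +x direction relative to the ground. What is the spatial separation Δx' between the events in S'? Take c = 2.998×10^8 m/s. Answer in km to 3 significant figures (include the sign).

Δx' ≈ 3.95 km

γ = 1/√(1 − 0.720²) = 1.4410
Δx' = γ(Δx − vΔt) = 1.4410 × (11700 m − 0.720×(2.998×10^8 m/s)×41.5×10^-6 s)
= 1.4410 × (2742.0 m) = 3.95 km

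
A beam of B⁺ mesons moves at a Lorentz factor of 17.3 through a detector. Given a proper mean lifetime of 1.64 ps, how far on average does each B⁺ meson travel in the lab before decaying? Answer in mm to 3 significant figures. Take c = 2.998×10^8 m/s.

β = √(1 − 1/γ²) = √(1 − 1/17.3²) = 0.99833
Dilated lifetime: Δt = γτ₀ = 17.3 × 1.64 ps = 28.372 ps
d = vΔt = 0.99833c × 28.372 ps = 2.9930×10^8 m/s × 2.8372×10^-11 s = 8.49 mm

d ≈ 8.49 mm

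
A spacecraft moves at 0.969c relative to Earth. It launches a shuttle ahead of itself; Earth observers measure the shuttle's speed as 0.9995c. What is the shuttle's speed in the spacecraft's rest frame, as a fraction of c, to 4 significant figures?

u' ≈ 0.9687c

Inverse velocity addition: u' = (u − v)/(1 − uv/c²)
= (0.9995 − 0.969)/(1 − 0.9995×0.969) = 0.03050/0.0314845 = 0.9687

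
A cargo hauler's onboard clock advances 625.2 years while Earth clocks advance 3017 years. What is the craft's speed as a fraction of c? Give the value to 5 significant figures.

γ = Δt/τ₀ = 3017/625.2 = 4.825656
β = √(1 − 1/γ²) = √(1 − 1/4.825656²) = 0.97829

β ≈ 0.97829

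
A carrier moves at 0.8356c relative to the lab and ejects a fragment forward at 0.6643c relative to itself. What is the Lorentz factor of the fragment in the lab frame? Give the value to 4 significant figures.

γ ≈ 3.787

u_lab = (0.6643 + 0.8356)/(1 + 0.6643×0.8356) = 1.4999/1.555089 = 0.9645107
γ = 1/√(1 − 0.9645107²) = 3.787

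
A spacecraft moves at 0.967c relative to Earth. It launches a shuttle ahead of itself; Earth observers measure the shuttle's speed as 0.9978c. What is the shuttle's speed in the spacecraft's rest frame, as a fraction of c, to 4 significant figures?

Inverse velocity addition: u' = (u − v)/(1 − uv/c²)
= (0.9978 − 0.967)/(1 − 0.9978×0.967) = 0.03080/0.0351274 = 0.8768

u' ≈ 0.8768c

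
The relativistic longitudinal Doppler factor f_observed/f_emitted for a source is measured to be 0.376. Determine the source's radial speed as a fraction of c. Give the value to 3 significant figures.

β ≈ 0.752

f_obs/f_src = √((1−β)/(1+β)) = 0.376  ⇒  (1−β)/(1+β) = 0.14138
β = |1 − D²|/(1 + D²) = |1 − 0.14138|/(1 + 0.14138) = 0.752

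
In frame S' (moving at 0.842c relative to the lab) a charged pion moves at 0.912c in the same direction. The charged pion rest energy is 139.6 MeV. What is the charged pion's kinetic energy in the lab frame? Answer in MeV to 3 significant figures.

K ≈ 976 MeV

u_lab = (0.912 + 0.842)/(1 + 0.912×0.842) = 0.992135
γ = 1/√(1 − 0.992135²) = 7.9891
K = (γ − 1)m₀c² = (7.9891 − 1) × 139.6 = 6.9891 × 139.6 = 976 MeV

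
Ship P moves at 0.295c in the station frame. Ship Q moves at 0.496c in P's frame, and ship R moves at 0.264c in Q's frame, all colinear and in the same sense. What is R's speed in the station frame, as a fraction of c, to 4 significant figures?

Compose boost 2: (0.496 + 0.295)/(1 + 0.496×0.295) = 0.7910/1.14632 = 0.690034
Compose boost 3: (0.264 + 0.690034)/(1 + 0.264×0.690034) = 0.954034/1.18217 = 0.8070

u ≈ 0.8070c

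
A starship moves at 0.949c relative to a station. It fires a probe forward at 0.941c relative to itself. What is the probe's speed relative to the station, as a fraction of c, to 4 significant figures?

Relativistic velocity addition: u = (u' + v)/(1 + u'v/c²)
= (0.941 + 0.949)/(1 + 0.941×0.949) = 1.890/1.89301 = 0.9984

u ≈ 0.9984c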